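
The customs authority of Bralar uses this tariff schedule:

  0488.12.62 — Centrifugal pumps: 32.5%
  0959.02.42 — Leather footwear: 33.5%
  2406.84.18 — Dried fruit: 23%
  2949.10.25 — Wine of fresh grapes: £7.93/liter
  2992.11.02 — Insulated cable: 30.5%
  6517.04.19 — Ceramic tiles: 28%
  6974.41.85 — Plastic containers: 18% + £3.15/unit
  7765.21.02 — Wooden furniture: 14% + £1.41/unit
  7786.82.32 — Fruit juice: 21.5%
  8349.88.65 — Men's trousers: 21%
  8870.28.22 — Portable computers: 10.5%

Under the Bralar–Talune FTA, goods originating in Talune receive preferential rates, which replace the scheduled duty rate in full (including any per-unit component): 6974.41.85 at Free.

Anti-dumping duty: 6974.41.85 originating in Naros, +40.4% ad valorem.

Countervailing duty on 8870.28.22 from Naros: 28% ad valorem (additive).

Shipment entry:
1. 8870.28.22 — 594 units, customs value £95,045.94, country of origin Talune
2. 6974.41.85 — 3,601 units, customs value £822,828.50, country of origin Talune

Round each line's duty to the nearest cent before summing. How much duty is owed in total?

Line 1 (8870.28.22, Talune, 594 units, £95,045.94):
Base rate for 8870.28.22 is 10.5%.
Origin Talune is the FTA partner but 8870.28.22 is not on the preference list; base rate stands.
The additional-duty order on 8870.28.22 targets Naros, not Talune; it does not apply.
Duty = £95,045.94 × 10.5% = £9,979.82.
Line 2 (6974.41.85, Talune, 3,601 units, £822,828.50):
Base rate for 6974.41.85 is 18% + £3.15/unit.
Origin Talune qualifies under the Bralar–Talune agreement and 6974.41.85 is covered: preferential rate Free applies instead.
The additional-duty order on 6974.41.85 targets Naros, not Talune; it does not apply.
Duty = £822,828.50 × 0% = £0.00.
Total = £9,979.82 + £0.00 = £9,979.82.

£9,979.82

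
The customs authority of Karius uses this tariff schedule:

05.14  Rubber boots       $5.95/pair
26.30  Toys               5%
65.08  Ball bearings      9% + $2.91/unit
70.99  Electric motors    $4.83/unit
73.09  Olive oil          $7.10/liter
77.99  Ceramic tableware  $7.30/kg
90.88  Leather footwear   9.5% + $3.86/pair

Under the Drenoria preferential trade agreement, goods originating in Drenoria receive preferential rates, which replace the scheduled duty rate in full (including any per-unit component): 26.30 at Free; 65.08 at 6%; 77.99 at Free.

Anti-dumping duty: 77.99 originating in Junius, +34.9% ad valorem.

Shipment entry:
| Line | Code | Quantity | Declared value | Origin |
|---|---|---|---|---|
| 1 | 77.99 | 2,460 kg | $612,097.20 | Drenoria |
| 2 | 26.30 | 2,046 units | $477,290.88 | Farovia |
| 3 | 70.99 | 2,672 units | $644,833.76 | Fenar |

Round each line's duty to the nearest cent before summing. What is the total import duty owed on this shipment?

Line 1 (77.99, Drenoria, 2,460 kg, $612,097.20):
Base rate for 77.99 is $7.30/kg.
Origin Drenoria qualifies under the Karius–Drenoria agreement and 77.99 is covered: preferential rate Free applies instead.
The additional-duty order on 77.99 targets Junius, not Drenoria; it does not apply.
Duty = $612,097.20 × 0% = $0.00.
Line 2 (26.30, Farovia, 2,046 units, $477,290.88):
Base rate for 26.30 is 5%.
26.30 has an FTA preferential rate, but origin Farovia is not Drenoria; base rate stands.
Duty = $477,290.88 × 5% = $23,864.54.
Line 3 (70.99, Fenar, 2,672 units, $644,833.76):
Base rate for 70.99 is $4.83/unit.
Duty = 2,672 × $4.83 = $12,905.76.
Total = $0.00 + $23,864.54 + $12,905.76 = $36,770.30.

$36,770.30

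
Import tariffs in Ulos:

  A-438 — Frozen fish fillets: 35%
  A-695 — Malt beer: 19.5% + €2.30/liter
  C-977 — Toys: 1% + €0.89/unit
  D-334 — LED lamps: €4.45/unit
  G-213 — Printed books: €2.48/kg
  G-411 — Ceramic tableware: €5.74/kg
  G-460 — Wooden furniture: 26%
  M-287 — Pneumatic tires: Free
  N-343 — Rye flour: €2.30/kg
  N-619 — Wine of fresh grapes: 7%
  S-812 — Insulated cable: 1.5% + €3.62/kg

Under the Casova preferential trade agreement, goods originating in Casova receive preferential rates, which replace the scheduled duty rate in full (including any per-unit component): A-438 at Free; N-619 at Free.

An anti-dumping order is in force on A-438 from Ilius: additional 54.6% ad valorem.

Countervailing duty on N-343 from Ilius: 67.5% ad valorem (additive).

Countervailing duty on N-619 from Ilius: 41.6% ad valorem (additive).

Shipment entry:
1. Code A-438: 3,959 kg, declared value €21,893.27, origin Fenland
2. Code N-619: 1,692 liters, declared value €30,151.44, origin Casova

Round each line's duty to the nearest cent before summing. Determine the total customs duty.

Line 1 (A-438, Fenland, 3,959 kg, €21,893.27):
Base rate for A-438 is 35%.
A-438 has an FTA preferential rate, but origin Fenland is not Casova; base rate stands.
The additional-duty order on A-438 targets Ilius, not Fenland; it does not apply.
Duty = €21,893.27 × 35% = €7,662.64.
Line 2 (N-619, Casova, 1,692 liters, €30,151.44):
Base rate for N-619 is 7%.
Origin Casova qualifies under the Ulos–Casova agreement and N-619 is covered: preferential rate Free applies instead.
The additional-duty order on N-619 targets Ilius, not Casova; it does not apply.
Duty = €30,151.44 × 0% = €0.00.
Total = €7,662.64 + €0.00 = €7,662.64.

€7,662.64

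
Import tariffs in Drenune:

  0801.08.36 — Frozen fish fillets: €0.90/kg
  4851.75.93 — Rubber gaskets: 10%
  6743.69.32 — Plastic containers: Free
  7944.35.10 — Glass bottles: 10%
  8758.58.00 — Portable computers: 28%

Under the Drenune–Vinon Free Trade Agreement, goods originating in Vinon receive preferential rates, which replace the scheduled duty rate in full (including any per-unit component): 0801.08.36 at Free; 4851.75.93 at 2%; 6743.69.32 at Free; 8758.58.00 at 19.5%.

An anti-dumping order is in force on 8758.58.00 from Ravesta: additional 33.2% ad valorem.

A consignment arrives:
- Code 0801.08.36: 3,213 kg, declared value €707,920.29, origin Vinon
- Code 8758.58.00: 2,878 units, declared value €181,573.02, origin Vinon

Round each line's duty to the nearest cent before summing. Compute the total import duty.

€35,406.74

Line 1 (0801.08.36, Vinon, 3,213 kg, €707,920.29):
Base rate for 0801.08.36 is €0.90/kg.
Origin Vinon qualifies under the Drenune–Vinon agreement and 0801.08.36 is covered: preferential rate Free applies instead.
Duty = €707,920.29 × 0% = €0.00.
Line 2 (8758.58.00, Vinon, 2,878 units, €181,573.02):
Base rate for 8758.58.00 is 28%.
Origin Vinon qualifies under the Drenune–Vinon agreement and 8758.58.00 is covered: preferential rate 19.5% applies instead.
The additional-duty order on 8758.58.00 targets Ravesta, not Vinon; it does not apply.
Duty = €181,573.02 × 19.5% = €35,406.74.
Total = €0.00 + €35,406.74 = €35,406.74.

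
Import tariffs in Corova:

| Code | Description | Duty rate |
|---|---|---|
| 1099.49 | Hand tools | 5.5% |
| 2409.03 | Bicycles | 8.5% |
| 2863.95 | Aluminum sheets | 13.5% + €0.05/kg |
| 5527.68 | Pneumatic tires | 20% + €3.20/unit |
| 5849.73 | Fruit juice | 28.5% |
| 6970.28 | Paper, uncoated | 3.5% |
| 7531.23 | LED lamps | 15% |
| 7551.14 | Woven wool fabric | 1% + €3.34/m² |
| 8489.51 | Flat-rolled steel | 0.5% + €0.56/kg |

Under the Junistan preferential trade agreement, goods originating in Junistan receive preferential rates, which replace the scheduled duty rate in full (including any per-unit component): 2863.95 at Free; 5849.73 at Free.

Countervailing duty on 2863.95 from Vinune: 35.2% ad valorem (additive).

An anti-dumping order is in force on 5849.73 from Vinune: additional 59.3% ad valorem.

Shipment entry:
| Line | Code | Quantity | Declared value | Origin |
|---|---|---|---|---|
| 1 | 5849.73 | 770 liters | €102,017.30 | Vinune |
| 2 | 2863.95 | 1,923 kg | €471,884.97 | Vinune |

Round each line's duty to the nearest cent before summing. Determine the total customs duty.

Line 1 (5849.73, Vinune, 770 liters, €102,017.30):
Base rate for 5849.73 is 28.5%.
5849.73 has an FTA preferential rate, but origin Vinune is not Junistan; base rate stands.
Additional duty on 5849.73 from Vinune: +59.3%. Applied ad valorem rate: 28.5% + 59.3% = 87.8%.
Duty = €102,017.30 × 87.8% = €89,571.19.
Line 2 (2863.95, Vinune, 1,923 kg, €471,884.97):
Base rate for 2863.95 is 13.5% + €0.05/kg.
2863.95 has an FTA preferential rate, but origin Vinune is not Junistan; base rate stands.
Additional duty on 2863.95 from Vinune: +35.2%. Applied ad valorem rate: 13.5% + 35.2% = 48.7%.
Duty = €471,884.97 × 48.7% + 1,923 × €0.05 = €229,904.13.
Total = €89,571.19 + €229,904.13 = €319,475.32.

€319,475.32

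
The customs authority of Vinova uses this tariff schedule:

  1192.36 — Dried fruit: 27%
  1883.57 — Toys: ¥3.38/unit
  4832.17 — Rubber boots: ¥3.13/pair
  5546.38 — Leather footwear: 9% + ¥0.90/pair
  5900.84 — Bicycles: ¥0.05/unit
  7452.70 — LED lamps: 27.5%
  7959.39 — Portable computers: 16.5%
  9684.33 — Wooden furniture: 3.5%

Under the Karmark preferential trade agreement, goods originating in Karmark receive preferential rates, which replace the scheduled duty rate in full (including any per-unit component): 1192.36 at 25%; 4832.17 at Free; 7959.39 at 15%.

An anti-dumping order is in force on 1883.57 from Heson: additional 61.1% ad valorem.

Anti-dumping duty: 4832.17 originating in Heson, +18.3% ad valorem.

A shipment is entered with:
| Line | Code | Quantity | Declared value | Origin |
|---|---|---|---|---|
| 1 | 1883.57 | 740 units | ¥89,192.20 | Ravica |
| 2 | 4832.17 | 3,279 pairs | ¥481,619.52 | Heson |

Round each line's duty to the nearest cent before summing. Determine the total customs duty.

Line 1 (1883.57, Ravica, 740 units, ¥89,192.20):
Base rate for 1883.57 is ¥3.38/unit.
The additional-duty order on 1883.57 targets Heson, not Ravica; it does not apply.
Duty = 740 × ¥3.38 = ¥2,501.20.
Line 2 (4832.17, Heson, 3,279 pairs, ¥481,619.52):
Base rate for 4832.17 is ¥3.13/pair.
4832.17 has an FTA preferential rate, but origin Heson is not Karmark; base rate stands.
Additional duty on 4832.17 from Heson: +18.3% ad valorem. Applied ad valorem rate = 18.3%.
Duty = ¥481,619.52 × 18.3% + 3,279 × ¥3.13 = ¥98,399.64.
Total = ¥2,501.20 + ¥98,399.64 = ¥100,900.84.

¥100,900.84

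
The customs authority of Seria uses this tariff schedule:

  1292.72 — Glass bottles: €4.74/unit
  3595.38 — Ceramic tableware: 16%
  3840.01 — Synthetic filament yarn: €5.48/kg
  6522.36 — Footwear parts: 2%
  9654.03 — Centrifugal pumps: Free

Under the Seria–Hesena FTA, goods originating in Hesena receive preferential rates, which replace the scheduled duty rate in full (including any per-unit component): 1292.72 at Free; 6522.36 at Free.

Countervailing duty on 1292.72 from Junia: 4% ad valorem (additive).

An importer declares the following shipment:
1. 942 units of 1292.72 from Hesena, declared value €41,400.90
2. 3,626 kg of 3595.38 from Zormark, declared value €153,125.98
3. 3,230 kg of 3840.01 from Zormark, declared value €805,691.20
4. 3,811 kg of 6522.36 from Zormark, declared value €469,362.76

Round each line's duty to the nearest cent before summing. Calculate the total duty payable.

Line 1 (1292.72, Hesena, 942 units, €41,400.90):
Base rate for 1292.72 is €4.74/unit.
Origin Hesena qualifies under the Seria–Hesena agreement and 1292.72 is covered: preferential rate Free applies instead.
The additional-duty order on 1292.72 targets Junia, not Hesena; it does not apply.
Duty = €41,400.90 × 0% = €0.00.
Line 2 (3595.38, Zormark, 3,626 kg, €153,125.98):
Base rate for 3595.38 is 16%.
Duty = €153,125.98 × 16% = €24,500.16.
Line 3 (3840.01, Zormark, 3,230 kg, €805,691.20):
Base rate for 3840.01 is €5.48/kg.
Duty = 3,230 × €5.48 = €17,700.40.
Line 4 (6522.36, Zormark, 3,811 kg, €469,362.76):
Base rate for 6522.36 is 2%.
6522.36 has an FTA preferential rate, but origin Zormark is not Hesena; base rate stands.
Duty = €469,362.76 × 2% = €9,387.26.
Total = €0.00 + €24,500.16 + €17,700.40 + €9,387.26 = €51,587.82.

€51,587.82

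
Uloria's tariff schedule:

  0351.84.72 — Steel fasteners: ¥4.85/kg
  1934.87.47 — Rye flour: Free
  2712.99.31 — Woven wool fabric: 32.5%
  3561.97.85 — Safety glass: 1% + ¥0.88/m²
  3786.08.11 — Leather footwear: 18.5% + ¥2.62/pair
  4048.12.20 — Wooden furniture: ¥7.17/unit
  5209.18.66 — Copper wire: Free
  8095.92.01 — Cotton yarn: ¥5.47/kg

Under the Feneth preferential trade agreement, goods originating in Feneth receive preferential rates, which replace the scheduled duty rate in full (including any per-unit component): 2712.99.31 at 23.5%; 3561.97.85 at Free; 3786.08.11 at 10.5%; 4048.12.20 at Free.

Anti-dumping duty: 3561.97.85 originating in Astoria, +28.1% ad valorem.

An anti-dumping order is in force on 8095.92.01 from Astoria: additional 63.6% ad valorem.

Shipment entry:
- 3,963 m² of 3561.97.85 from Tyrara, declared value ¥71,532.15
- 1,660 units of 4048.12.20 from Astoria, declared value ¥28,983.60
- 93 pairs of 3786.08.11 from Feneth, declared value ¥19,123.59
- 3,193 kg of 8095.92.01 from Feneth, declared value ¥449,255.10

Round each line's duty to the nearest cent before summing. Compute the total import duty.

¥35,578.65

Line 1 (3561.97.85, Tyrara, 3,963 m², ¥71,532.15):
Base rate for 3561.97.85 is 1% + ¥0.88/m².
3561.97.85 has an FTA preferential rate, but origin Tyrara is not Feneth; base rate stands.
The additional-duty order on 3561.97.85 targets Astoria, not Tyrara; it does not apply.
Duty = ¥71,532.15 × 1% + 3,963 × ¥0.88 = ¥4,202.76.
Line 2 (4048.12.20, Astoria, 1,660 units, ¥28,983.60):
Base rate for 4048.12.20 is ¥7.17/unit.
4048.12.20 has an FTA preferential rate, but origin Astoria is not Feneth; base rate stands.
Duty = 1,660 × ¥7.17 = ¥11,902.20.
Line 3 (3786.08.11, Feneth, 93 pairs, ¥19,123.59):
Base rate for 3786.08.11 is 18.5% + ¥2.62/pair.
Origin Feneth qualifies under the Uloria–Feneth agreement and 3786.08.11 is covered: preferential rate 10.5% applies instead.
Duty = ¥19,123.59 × 10.5% = ¥2,007.98.
Line 4 (8095.92.01, Feneth, 3,193 kg, ¥449,255.10):
Base rate for 8095.92.01 is ¥5.47/kg.
Origin Feneth is the FTA partner but 8095.92.01 is not on the preference list; base rate stands.
The additional-duty order on 8095.92.01 targets Astoria, not Feneth; it does not apply.
Duty = 3,193 × ¥5.47 = ¥17,465.71.
Total = ¥4,202.76 + ¥11,902.20 + ¥2,007.98 + ¥17,465.71 = ¥35,578.65.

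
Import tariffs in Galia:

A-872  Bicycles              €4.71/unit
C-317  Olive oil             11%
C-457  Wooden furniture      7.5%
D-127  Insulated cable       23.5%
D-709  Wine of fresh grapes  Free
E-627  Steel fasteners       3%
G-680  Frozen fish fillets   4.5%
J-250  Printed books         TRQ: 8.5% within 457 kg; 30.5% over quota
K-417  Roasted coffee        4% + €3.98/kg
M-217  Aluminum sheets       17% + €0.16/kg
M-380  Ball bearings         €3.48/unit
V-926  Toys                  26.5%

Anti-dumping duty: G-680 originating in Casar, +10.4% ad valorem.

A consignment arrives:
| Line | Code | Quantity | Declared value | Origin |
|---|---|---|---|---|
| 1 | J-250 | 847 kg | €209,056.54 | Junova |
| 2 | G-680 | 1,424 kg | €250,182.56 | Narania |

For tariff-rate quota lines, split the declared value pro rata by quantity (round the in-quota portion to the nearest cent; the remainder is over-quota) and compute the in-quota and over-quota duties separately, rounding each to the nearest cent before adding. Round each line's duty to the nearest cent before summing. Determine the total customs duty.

€50,205.18

Line 1 (J-250, Junova, 847 kg, €209,056.54):
Code J-250 is under a tariff-rate quota (threshold 457 kg). In-quota: 457 kg at 8.5%; over-quota: 390 kg at 30.5%.
Pro-rata value split: in-quota = €209,056.54 × 457/847 = €112,796.74; over-quota = €209,056.54 − €112,796.74 = €96,259.80.
In-quota duty = €112,796.74 × 8.5% = €9,587.72. Over-quota duty = €96,259.80 × 30.5% = €29,359.24.
Line duty = €9,587.72 + €29,359.24 = €38,946.96.
Line 2 (G-680, Narania, 1,424 kg, €250,182.56):
Base rate for G-680 is 4.5%.
The additional-duty order on G-680 targets Casar, not Narania; it does not apply.
Duty = €250,182.56 × 4.5% = €11,258.22.
Total = €38,946.96 + €11,258.22 = €50,205.18.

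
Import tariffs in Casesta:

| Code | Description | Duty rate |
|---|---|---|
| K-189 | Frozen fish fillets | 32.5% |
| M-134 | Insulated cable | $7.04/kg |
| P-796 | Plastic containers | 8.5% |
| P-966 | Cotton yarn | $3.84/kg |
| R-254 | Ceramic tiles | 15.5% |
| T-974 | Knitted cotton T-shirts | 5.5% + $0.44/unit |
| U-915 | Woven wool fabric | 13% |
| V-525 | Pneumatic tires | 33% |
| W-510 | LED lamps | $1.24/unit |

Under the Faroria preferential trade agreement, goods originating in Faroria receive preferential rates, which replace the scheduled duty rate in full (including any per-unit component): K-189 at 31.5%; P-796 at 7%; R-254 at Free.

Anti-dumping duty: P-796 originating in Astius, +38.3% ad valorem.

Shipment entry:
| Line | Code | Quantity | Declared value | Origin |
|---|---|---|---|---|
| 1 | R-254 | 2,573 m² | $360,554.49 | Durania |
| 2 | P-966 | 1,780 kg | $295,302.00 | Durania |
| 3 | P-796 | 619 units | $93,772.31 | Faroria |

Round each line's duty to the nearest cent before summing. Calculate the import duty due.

$69,285.21

Line 1 (R-254, Durania, 2,573 m², $360,554.49):
Base rate for R-254 is 15.5%.
R-254 has an FTA preferential rate, but origin Durania is not Faroria; base rate stands.
Duty = $360,554.49 × 15.5% = $55,885.95.
Line 2 (P-966, Durania, 1,780 kg, $295,302.00):
Base rate for P-966 is $3.84/kg.
Duty = 1,780 × $3.84 = $6,835.20.
Line 3 (P-796, Faroria, 619 units, $93,772.31):
Base rate for P-796 is 8.5%.
Origin Faroria qualifies under the Casesta–Faroria agreement and P-796 is covered: preferential rate 7% applies instead.
The additional-duty order on P-796 targets Astius, not Faroria; it does not apply.
Duty = $93,772.31 × 7% = $6,564.06.
Total = $55,885.95 + $6,835.20 + $6,564.06 = $69,285.21.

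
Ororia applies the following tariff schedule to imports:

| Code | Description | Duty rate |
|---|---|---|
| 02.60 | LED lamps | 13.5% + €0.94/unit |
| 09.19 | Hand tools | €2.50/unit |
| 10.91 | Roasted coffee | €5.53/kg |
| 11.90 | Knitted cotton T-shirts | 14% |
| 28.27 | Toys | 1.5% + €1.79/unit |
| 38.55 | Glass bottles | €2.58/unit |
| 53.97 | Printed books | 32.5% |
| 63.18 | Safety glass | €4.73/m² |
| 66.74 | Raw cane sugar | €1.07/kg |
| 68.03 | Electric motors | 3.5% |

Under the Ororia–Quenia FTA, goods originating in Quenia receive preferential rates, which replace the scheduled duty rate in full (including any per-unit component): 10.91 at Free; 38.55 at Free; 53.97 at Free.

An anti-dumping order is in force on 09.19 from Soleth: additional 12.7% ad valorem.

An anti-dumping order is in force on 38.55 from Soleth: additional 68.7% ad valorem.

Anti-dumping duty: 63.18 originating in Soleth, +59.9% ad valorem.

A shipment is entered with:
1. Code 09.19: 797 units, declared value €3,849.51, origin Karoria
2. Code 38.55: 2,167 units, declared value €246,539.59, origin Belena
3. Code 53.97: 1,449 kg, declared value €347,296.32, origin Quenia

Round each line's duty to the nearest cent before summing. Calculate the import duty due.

Line 1 (09.19, Karoria, 797 units, €3,849.51):
Base rate for 09.19 is €2.50/unit.
The additional-duty order on 09.19 targets Soleth, not Karoria; it does not apply.
Duty = 797 × €2.50 = €1,992.50.
Line 2 (38.55, Belena, 2,167 units, €246,539.59):
Base rate for 38.55 is €2.58/unit.
38.55 has an FTA preferential rate, but origin Belena is not Quenia; base rate stands.
The additional-duty order on 38.55 targets Soleth, not Belena; it does not apply.
Duty = 2,167 × €2.58 = €5,590.86.
Line 3 (53.97, Quenia, 1,449 kg, €347,296.32):
Base rate for 53.97 is 32.5%.
Origin Quenia qualifies under the Ororia–Quenia agreement and 53.97 is covered: preferential rate Free applies instead.
Duty = €347,296.32 × 0% = €0.00.
Total = €1,992.50 + €5,590.86 + €0.00 = €7,583.36.

€7,583.36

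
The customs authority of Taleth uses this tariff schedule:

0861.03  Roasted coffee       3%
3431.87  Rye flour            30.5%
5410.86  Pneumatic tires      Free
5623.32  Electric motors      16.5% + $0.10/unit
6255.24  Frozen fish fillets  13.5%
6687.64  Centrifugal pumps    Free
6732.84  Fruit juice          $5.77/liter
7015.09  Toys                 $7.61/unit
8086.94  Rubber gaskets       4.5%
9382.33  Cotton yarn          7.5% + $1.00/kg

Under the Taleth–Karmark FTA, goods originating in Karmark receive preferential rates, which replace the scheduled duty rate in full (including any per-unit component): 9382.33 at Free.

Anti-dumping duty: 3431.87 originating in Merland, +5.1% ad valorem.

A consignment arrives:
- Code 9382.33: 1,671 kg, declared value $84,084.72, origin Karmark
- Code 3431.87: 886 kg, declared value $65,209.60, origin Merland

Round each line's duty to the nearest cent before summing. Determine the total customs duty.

Line 1 (9382.33, Karmark, 1,671 kg, $84,084.72):
Base rate for 9382.33 is 7.5% + $1.00/kg.
Origin Karmark qualifies under the Taleth–Karmark agreement and 9382.33 is covered: preferential rate Free applies instead.
Duty = $84,084.72 × 0% = $0.00.
Line 2 (3431.87, Merland, 886 kg, $65,209.60):
Base rate for 3431.87 is 30.5%.
Additional duty on 3431.87 from Merland: +5.1%. Applied ad valorem rate: 30.5% + 5.1% = 35.6%.
Duty = $65,209.60 × 35.6% = $23,214.62.
Total = $0.00 + $23,214.62 = $23,214.62.

$23,214.62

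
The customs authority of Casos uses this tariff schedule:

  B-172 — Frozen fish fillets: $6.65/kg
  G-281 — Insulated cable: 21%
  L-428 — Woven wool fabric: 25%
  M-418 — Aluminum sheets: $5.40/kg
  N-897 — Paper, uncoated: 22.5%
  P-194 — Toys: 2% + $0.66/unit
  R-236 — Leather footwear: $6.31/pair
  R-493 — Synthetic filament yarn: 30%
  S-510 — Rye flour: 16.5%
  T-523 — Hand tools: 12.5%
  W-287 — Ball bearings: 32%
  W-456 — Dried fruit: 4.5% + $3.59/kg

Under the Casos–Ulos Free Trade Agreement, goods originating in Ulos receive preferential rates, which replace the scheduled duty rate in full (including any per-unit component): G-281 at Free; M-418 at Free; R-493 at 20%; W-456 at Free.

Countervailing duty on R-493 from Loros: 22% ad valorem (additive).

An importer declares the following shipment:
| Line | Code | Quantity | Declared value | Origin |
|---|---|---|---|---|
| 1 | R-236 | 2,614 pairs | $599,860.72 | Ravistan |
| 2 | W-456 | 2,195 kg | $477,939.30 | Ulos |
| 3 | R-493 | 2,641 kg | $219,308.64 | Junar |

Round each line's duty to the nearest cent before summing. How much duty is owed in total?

Line 1 (R-236, Ravistan, 2,614 pairs, $599,860.72):
Base rate for R-236 is $6.31/pair.
Duty = 2,614 × $6.31 = $16,494.34.
Line 2 (W-456, Ulos, 2,195 kg, $477,939.30):
Base rate for W-456 is 4.5% + $3.59/kg.
Origin Ulos qualifies under the Casos–Ulos agreement and W-456 is covered: preferential rate Free applies instead.
Duty = $477,939.30 × 0% = $0.00.
Line 3 (R-493, Junar, 2,641 kg, $219,308.64):
Base rate for R-493 is 30%.
R-493 has an FTA preferential rate, but origin Junar is not Ulos; base rate stands.
The additional-duty order on R-493 targets Loros, not Junar; it does not apply.
Duty = $219,308.64 × 30% = $65,792.59.
Total = $16,494.34 + $0.00 + $65,792.59 = $82,286.93.

$82,286.93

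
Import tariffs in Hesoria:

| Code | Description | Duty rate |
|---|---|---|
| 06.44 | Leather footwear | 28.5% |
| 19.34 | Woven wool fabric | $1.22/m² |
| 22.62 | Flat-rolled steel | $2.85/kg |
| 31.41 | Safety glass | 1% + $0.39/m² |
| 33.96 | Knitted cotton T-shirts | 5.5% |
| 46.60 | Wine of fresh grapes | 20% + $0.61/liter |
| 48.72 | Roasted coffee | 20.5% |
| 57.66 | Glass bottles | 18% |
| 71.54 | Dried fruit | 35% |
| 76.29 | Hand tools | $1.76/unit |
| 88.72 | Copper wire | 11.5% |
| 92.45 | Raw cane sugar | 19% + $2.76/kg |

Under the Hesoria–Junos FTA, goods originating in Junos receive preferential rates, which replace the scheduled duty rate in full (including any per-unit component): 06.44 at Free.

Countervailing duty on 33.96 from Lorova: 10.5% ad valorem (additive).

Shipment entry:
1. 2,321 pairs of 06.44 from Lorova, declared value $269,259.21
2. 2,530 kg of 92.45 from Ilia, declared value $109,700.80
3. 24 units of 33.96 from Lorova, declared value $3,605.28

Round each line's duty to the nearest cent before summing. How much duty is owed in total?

$105,141.66

Line 1 (06.44, Lorova, 2,321 pairs, $269,259.21):
Base rate for 06.44 is 28.5%.
06.44 has an FTA preferential rate, but origin Lorova is not Junos; base rate stands.
Duty = $269,259.21 × 28.5% = $76,738.87.
Line 2 (92.45, Ilia, 2,530 kg, $109,700.80):
Base rate for 92.45 is 19% + $2.76/kg.
Duty = $109,700.80 × 19% + 2,530 × $2.76 = $27,825.95.
Line 3 (33.96, Lorova, 24 units, $3,605.28):
Base rate for 33.96 is 5.5%.
Additional duty on 33.96 from Lorova: +10.5%. Applied ad valorem rate: 5.5% + 10.5% = 16%.
Duty = $3,605.28 × 16% = $576.84.
Total = $76,738.87 + $27,825.95 + $576.84 = $105,141.66.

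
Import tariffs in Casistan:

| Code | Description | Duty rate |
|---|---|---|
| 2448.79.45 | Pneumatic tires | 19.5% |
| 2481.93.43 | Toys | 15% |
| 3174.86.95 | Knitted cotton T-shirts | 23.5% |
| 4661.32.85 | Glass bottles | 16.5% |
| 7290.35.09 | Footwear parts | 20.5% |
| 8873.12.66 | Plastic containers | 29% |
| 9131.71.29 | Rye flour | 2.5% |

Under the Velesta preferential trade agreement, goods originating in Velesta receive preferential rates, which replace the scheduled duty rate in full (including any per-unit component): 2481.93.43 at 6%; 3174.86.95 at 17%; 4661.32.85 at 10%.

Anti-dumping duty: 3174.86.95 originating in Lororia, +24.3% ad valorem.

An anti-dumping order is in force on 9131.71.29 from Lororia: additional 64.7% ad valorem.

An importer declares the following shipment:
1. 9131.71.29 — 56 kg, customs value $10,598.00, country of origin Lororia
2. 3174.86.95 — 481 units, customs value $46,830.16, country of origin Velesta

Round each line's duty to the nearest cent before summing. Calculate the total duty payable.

$15,082.99

Line 1 (9131.71.29, Lororia, 56 kg, $10,598.00):
Base rate for 9131.71.29 is 2.5%.
Additional duty on 9131.71.29 from Lororia: +64.7%. Applied ad valorem rate: 2.5% + 64.7% = 67.2%.
Duty = $10,598.00 × 67.2% = $7,121.86.
Line 2 (3174.86.95, Velesta, 481 units, $46,830.16):
Base rate for 3174.86.95 is 23.5%.
Origin Velesta qualifies under the Casistan–Velesta agreement and 3174.86.95 is covered: preferential rate 17% applies instead.
The additional-duty order on 3174.86.95 targets Lororia, not Velesta; it does not apply.
Duty = $46,830.16 × 17% = $7,961.13.
Total = $7,121.86 + $7,961.13 = $15,082.99.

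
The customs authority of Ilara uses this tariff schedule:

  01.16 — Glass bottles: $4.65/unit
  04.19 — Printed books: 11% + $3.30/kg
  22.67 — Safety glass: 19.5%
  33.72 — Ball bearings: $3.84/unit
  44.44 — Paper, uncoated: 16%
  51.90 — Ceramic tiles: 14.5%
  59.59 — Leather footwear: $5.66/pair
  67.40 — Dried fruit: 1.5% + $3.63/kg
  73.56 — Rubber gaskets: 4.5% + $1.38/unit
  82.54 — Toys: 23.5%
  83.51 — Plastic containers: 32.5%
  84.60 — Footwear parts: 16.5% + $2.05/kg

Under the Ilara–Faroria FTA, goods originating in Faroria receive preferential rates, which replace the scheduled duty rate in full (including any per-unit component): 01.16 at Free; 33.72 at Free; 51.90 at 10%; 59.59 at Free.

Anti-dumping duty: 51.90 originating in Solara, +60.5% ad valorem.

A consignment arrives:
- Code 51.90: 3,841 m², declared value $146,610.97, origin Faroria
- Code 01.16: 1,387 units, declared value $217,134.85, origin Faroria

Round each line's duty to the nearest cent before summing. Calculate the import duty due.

$14,661.10

Line 1 (51.90, Faroria, 3,841 m², $146,610.97):
Base rate for 51.90 is 14.5%.
Origin Faroria qualifies under the Ilara–Faroria agreement and 51.90 is covered: preferential rate 10% applies instead.
The additional-duty order on 51.90 targets Solara, not Faroria; it does not apply.
Duty = $146,610.97 × 10% = $14,661.10.
Line 2 (01.16, Faroria, 1,387 units, $217,134.85):
Base rate for 01.16 is $4.65/unit.
Origin Faroria qualifies under the Ilara–Faroria agreement and 01.16 is covered: preferential rate Free applies instead.
Duty = $217,134.85 × 0% = $0.00.
Total = $14,661.10 + $0.00 = $14,661.10.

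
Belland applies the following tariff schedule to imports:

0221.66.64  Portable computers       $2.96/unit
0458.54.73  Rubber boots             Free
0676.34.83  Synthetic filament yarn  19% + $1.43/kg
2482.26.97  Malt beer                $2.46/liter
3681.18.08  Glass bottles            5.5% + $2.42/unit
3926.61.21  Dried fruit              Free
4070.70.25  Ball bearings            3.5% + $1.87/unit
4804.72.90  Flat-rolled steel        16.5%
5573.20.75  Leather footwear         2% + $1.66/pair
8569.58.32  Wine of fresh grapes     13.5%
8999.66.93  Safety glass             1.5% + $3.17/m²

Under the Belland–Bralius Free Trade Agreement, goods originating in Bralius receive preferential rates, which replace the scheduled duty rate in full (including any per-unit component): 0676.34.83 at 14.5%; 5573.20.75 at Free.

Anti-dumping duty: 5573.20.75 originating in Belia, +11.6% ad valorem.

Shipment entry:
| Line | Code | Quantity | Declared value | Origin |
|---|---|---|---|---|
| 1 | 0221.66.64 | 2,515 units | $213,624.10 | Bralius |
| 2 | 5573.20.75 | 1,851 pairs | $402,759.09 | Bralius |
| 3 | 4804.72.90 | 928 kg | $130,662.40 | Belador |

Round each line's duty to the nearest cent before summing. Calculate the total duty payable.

$29,003.70

Line 1 (0221.66.64, Bralius, 2,515 units, $213,624.10):
Base rate for 0221.66.64 is $2.96/unit.
Origin Bralius is the FTA partner but 0221.66.64 is not on the preference list; base rate stands.
Duty = 2,515 × $2.96 = $7,444.40.
Line 2 (5573.20.75, Bralius, 1,851 pairs, $402,759.09):
Base rate for 5573.20.75 is 2% + $1.66/pair.
Origin Bralius qualifies under the Belland–Bralius agreement and 5573.20.75 is covered: preferential rate Free applies instead.
The additional-duty order on 5573.20.75 targets Belia, not Bralius; it does not apply.
Duty = $402,759.09 × 0% = $0.00.
Line 3 (4804.72.90, Belador, 928 kg, $130,662.40):
Base rate for 4804.72.90 is 16.5%.
Duty = $130,662.40 × 16.5% = $21,559.30.
Total = $7,444.40 + $0.00 + $21,559.30 = $29,003.70.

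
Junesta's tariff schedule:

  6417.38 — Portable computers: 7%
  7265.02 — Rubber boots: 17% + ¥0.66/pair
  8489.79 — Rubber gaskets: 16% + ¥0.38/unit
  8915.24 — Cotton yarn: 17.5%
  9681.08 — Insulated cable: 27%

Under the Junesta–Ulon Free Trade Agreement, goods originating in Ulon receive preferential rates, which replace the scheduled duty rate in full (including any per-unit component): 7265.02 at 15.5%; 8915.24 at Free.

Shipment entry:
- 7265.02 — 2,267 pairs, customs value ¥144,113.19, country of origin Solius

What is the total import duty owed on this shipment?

¥25,995.46

Line 1 (7265.02, Solius, 2,267 pairs, ¥144,113.19):
Base rate for 7265.02 is 17% + ¥0.66/pair.
7265.02 has an FTA preferential rate, but origin Solius is not Ulon; base rate stands.
Duty = ¥144,113.19 × 17% + 2,267 × ¥0.66 = ¥25,995.46.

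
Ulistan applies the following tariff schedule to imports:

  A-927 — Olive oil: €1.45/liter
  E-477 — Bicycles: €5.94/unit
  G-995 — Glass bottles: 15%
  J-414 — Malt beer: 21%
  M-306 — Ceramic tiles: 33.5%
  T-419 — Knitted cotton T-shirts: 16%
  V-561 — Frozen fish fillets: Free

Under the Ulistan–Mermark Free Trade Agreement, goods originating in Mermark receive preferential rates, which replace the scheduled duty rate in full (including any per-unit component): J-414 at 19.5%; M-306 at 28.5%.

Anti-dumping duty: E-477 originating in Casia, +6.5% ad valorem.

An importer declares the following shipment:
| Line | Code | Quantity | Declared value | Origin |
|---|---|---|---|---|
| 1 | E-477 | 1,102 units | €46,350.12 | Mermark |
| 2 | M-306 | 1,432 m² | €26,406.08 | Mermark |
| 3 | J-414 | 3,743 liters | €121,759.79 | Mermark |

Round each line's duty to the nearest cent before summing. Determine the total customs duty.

€37,814.77

Line 1 (E-477, Mermark, 1,102 units, €46,350.12):
Base rate for E-477 is €5.94/unit.
Origin Mermark is the FTA partner but E-477 is not on the preference list; base rate stands.
The additional-duty order on E-477 targets Casia, not Mermark; it does not apply.
Duty = 1,102 × €5.94 = €6,545.88.
Line 2 (M-306, Mermark, 1,432 m², €26,406.08):
Base rate for M-306 is 33.5%.
Origin Mermark qualifies under the Ulistan–Mermark agreement and M-306 is covered: preferential rate 28.5% applies instead.
Duty = €26,406.08 × 28.5% = €7,525.73.
Line 3 (J-414, Mermark, 3,743 liters, €121,759.79):
Base rate for J-414 is 21%.
Origin Mermark qualifies under the Ulistan–Mermark agreement and J-414 is covered: preferential rate 19.5% applies instead.
Duty = €121,759.79 × 19.5% = €23,743.16.
Total = €6,545.88 + €7,525.73 + €23,743.16 = €37,814.77.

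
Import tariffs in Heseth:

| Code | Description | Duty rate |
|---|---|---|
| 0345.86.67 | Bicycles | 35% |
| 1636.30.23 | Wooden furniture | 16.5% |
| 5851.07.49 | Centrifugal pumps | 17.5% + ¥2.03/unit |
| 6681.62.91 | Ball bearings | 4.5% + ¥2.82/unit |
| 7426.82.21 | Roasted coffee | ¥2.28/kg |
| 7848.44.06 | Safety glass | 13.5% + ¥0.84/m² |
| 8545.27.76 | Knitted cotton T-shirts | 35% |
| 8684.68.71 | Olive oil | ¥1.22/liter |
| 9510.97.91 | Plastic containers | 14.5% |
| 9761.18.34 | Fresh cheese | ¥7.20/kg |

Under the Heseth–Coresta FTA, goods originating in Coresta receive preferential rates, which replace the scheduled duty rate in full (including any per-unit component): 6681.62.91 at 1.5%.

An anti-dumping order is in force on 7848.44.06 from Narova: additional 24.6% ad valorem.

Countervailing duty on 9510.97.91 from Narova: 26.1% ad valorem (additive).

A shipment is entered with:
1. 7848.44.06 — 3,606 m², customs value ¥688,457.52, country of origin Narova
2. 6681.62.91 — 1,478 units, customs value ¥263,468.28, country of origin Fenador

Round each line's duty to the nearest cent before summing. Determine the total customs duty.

Line 1 (7848.44.06, Narova, 3,606 m², ¥688,457.52):
Base rate for 7848.44.06 is 13.5% + ¥0.84/m².
Additional duty on 7848.44.06 from Narova: +24.6%. Applied ad valorem rate: 13.5% + 24.6% = 38.1%.
Duty = ¥688,457.52 × 38.1% + 3,606 × ¥0.84 = ¥265,331.36.
Line 2 (6681.62.91, Fenador, 1,478 units, ¥263,468.28):
Base rate for 6681.62.91 is 4.5% + ¥2.82/unit.
6681.62.91 has an FTA preferential rate, but origin Fenador is not Coresta; base rate stands.
Duty = ¥263,468.28 × 4.5% + 1,478 × ¥2.82 = ¥16,024.03.
Total = ¥265,331.36 + ¥16,024.03 = ¥281,355.39.

¥281,355.39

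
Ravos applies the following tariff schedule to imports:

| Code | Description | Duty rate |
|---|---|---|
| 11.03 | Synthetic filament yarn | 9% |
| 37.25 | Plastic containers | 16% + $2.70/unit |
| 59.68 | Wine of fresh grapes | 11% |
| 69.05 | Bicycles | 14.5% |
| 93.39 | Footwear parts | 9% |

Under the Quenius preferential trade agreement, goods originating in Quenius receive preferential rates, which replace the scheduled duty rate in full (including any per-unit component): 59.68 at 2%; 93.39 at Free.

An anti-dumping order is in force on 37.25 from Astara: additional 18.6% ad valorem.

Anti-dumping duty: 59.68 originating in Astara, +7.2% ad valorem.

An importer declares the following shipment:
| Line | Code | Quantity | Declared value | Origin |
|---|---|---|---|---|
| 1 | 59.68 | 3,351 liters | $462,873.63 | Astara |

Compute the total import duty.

$84,243.00

Line 1 (59.68, Astara, 3,351 liters, $462,873.63):
Base rate for 59.68 is 11%.
59.68 has an FTA preferential rate, but origin Astara is not Quenius; base rate stands.
Additional duty on 59.68 from Astara: +7.2%. Applied ad valorem rate: 11% + 7.2% = 18.2%.
Duty = $462,873.63 × 18.2% = $84,243.00.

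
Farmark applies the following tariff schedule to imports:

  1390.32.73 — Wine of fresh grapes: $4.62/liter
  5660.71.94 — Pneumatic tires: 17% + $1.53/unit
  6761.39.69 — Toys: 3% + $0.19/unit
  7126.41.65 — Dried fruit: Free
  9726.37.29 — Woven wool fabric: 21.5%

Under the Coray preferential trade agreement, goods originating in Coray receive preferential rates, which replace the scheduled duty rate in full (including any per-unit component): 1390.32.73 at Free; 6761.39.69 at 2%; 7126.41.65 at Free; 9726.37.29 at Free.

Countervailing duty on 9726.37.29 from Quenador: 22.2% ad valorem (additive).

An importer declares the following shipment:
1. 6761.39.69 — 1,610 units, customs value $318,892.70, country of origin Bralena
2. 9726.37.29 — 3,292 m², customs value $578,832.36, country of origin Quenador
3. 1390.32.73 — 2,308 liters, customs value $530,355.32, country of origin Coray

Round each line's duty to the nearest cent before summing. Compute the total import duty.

Line 1 (6761.39.69, Bralena, 1,610 units, $318,892.70):
Base rate for 6761.39.69 is 3% + $0.19/unit.
6761.39.69 has an FTA preferential rate, but origin Bralena is not Coray; base rate stands.
Duty = $318,892.70 × 3% + 1,610 × $0.19 = $9,872.68.
Line 2 (9726.37.29, Quenador, 3,292 m², $578,832.36):
Base rate for 9726.37.29 is 21.5%.
9726.37.29 has an FTA preferential rate, but origin Quenador is not Coray; base rate stands.
Additional duty on 9726.37.29 from Quenador: +22.2%. Applied ad valorem rate: 21.5% + 22.2% = 43.7%.
Duty = $578,832.36 × 43.7% = $252,949.74.
Line 3 (1390.32.73, Coray, 2,308 liters, $530,355.32):
Base rate for 1390.32.73 is $4.62/liter.
Origin Coray qualifies under the Farmark–Coray agreement and 1390.32.73 is covered: preferential rate Free applies instead.
Duty = $530,355.32 × 0% = $0.00.
Total = $9,872.68 + $252,949.74 + $0.00 = $262,822.42.

$262,822.42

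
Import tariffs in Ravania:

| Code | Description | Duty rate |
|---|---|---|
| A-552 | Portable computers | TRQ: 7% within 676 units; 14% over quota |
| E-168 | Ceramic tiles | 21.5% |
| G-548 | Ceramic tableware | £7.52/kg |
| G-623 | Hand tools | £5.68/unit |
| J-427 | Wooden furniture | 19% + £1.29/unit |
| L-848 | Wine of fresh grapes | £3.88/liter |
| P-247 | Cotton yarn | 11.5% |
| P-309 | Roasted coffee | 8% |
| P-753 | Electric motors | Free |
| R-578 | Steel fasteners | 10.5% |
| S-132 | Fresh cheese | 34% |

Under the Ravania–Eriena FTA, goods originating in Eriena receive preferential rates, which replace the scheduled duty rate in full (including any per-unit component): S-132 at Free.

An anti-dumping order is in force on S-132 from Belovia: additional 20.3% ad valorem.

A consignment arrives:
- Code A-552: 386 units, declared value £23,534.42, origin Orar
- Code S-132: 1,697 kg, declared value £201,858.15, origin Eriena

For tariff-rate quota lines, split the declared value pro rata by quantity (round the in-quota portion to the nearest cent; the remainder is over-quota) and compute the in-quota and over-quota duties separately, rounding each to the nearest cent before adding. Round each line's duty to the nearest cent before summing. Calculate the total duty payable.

Line 1 (A-552, Orar, 386 units, £23,534.42):
Code A-552 is under a tariff-rate quota (threshold 676 units). Quantity 386 units is within the quota, so the in-quota rate 7% applies to the full value.
Duty = £23,534.42 × 7% = £1,647.41.
Line 2 (S-132, Eriena, 1,697 kg, £201,858.15):
Base rate for S-132 is 34%.
Origin Eriena qualifies under the Ravania–Eriena agreement and S-132 is covered: preferential rate Free applies instead.
The additional-duty order on S-132 targets Belovia, not Eriena; it does not apply.
Duty = £201,858.15 × 0% = £0.00.
Total = £1,647.41 + £0.00 = £1,647.41.

£1,647.41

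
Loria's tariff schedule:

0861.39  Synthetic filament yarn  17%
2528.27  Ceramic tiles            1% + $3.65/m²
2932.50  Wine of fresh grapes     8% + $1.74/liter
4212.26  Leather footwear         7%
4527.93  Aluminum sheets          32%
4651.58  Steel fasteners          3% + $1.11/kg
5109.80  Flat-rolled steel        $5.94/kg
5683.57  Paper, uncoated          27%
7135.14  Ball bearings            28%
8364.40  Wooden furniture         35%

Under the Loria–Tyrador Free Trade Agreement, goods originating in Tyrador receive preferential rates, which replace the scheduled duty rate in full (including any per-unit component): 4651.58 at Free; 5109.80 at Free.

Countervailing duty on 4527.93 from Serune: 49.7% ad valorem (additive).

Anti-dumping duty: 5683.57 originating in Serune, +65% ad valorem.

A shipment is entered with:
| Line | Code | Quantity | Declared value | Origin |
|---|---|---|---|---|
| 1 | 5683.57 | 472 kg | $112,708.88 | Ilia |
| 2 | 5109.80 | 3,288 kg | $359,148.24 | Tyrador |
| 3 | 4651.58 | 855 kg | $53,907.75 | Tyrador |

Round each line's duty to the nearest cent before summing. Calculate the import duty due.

Line 1 (5683.57, Ilia, 472 kg, $112,708.88):
Base rate for 5683.57 is 27%.
The additional-duty order on 5683.57 targets Serune, not Ilia; it does not apply.
Duty = $112,708.88 × 27% = $30,431.40.
Line 2 (5109.80, Tyrador, 3,288 kg, $359,148.24):
Base rate for 5109.80 is $5.94/kg.
Origin Tyrador qualifies under the Loria–Tyrador agreement and 5109.80 is covered: preferential rate Free applies instead.
Duty = $359,148.24 × 0% = $0.00.
Line 3 (4651.58, Tyrador, 855 kg, $53,907.75):
Base rate for 4651.58 is 3% + $1.11/kg.
Origin Tyrador qualifies under the Loria–Tyrador agreement and 4651.58 is covered: preferential rate Free applies instead.
Duty = $53,907.75 × 0% = $0.00.
Total = $30,431.40 + $0.00 + $0.00 = $30,431.40.

$30,431.40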